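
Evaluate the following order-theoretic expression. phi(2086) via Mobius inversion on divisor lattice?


phi(n) = n * prod_{p|n} (1 - 1/p).
Prime divisors of 2086: [2, 7, 149]
phi(2086) = 2086 * (1 - 1/2) * (1 - 1/7) * (1 - 1/149)
phi(2086) = 888


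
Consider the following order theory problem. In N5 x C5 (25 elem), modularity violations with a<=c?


Modular law: if a <= c then a v (b ^ c) = (a v b) ^ c.
Check all triples (a,b,c) with a <= c among 25 elements.
  e.g. a=(a,0), b=(c,0), c=(b,0): lhs=(a,0) != rhs=(b,0)
  e.g. a=(a,0), b=(c,1), c=(b,0): lhs=(a,0) != rhs=(b,0)
Total violating triples: 75


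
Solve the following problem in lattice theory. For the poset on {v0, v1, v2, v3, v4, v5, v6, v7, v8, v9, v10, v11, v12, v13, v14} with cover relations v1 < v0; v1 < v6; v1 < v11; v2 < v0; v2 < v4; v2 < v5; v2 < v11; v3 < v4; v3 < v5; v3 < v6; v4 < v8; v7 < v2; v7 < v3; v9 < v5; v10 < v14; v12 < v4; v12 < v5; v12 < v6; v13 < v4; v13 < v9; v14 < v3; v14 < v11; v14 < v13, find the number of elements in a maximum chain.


A chain is a totally ordered subset; we count the number of elements in a maximum chain.
Compute, for each element x, the size of the longest chain ending at x:
  v1: 1
  v7: 1
  v10: 1
  v12: 1
  v2: 2
  v14: 2
  ...
A maximum chain: v10 < v14 < v13 < v9 < v5
Number of elements in the longest chain: 5


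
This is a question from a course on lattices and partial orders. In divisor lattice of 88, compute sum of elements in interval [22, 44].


Interval [22,44] in divisors of 88: [22, 44]
Sum = 66


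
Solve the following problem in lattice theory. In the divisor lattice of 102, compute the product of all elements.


Divisors of 102: [1, 2, 3, 6, 17, 34, 51, 102]
Product = n^(d(n)/2) = 102^(8/2)
Product = 108243216


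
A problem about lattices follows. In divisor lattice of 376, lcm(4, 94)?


Join=lcm.
gcd(4,94)=2
lcm=188


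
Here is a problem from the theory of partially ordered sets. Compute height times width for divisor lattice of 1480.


Height = length of longest chain minus 1; width = size of largest antichain.
A maximum chain: 1 | 37 | 185 | 370 | 740 | 1480  (height 5).
A maximum antichain: {4, 10, 74, 185}  (width 4).
Product = 5 * 4 = 20


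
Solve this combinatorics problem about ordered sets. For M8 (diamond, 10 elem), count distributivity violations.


Distributive law: a ^ (b v c) = (a ^ b) v (a ^ c).
Check all 10^3 = 1000 ordered triples (a,b,c).
  e.g. a=a1, b=a2, c=a3: lhs=a1 != rhs=0
  e.g. a=a1, b=a2, c=a4: lhs=a1 != rhs=0
Total violating triples: 336


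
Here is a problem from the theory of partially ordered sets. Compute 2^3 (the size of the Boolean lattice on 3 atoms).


Power set = 2^n.
2^3 = 8


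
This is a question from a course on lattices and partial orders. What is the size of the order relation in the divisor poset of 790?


The order relation is {(a,b) : a <= b}, reflexive so it includes (a,a).
Examples: (1,1), (1,10), (1,158), (1,2), (1,395), ...
Total ordered pairs: 27


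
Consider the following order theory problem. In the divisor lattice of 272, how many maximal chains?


A maximal chain goes from the minimum element to a maximal element via cover relations.
Counting all min-to-max paths in the cover graph.
Total maximal chains: 5


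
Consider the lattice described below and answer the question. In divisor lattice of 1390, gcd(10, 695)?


Meet=gcd.
gcd(10,695)=5


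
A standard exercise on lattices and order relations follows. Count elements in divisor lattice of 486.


Divisors of 486: [1, 2, 3, 6, 9, 18, 27, 54, 81, 162, 243, 486]
Count: 12


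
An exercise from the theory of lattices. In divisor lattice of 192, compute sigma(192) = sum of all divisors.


sigma(n) = sum of divisors.
Divisors of 192: [1, 2, 3, 4, 6, 8, 12, 16, 24, 32, 48, 64, 96, 192]
Sum = 508


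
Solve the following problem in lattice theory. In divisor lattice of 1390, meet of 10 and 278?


In a divisor lattice, meet = gcd (greatest common divisor).
By Euclidean algorithm or factoring: gcd(10,278) = 2


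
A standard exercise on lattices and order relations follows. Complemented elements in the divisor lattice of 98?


An element a is complemented if some b has a meet b = bottom, a join b = top.
a is complemented iff gcd(a, n/a)=1, i.e. a is a unitary divisor of 98.
Complemented elements: 1, 2, 49, 98
Count: 4


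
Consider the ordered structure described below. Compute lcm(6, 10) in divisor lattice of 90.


In a divisor lattice, join = lcm (least common multiple).
gcd(6,10) = 2
lcm(6,10) = 6*10/gcd = 60/2 = 30


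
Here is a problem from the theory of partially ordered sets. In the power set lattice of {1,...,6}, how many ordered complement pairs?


Complement pair (a,b): a meet b = bottom, a join b = top.
Here: A intersect B = {} and A union B = {1,...,6}.
Pairs found: ({},{1,2,3,4,5,6}), ({1},{2,3,4,5,6}), ({2},{1,3,4,5,6}), ({3},{1,2,4,5,6}), ... (60 more)
Total ordered pairs: 64


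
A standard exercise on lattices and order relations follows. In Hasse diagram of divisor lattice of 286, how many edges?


A cover relation a -< b holds when a < b with no c strictly between.
Cover relations:
  1 -< 2
  1 -< 11
  1 -< 13
  2 -< 22
  2 -< 26
  11 -< 22
  11 -< 143
  13 -< 26
  ...4 more
Total: 12


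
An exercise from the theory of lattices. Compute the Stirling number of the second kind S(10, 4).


S(n,k) = k*S(n-1,k) + S(n-1,k-1).
S(9,4) = 7770, S(9,3) = 3025
S(10,4) = 4*7770 + 3025 = 31080 + 3025
S(10,4) = 34105


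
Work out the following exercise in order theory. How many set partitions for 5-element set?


B(n) = number of set partitions of an n-element set.
B(n) satisfies the recurrence: B(n+1) = sum_k C(n,k)*B(k).
B(5) = 52


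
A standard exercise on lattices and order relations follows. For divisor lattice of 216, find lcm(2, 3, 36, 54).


In a divisor lattice, join = lcm (least common multiple).
Compute lcm iteratively: start with first element, then lcm(current, next).
Elements: [2, 3, 36, 54]
lcm(2,3) = 6
lcm(6,36) = 36
lcm(36,54) = 108
Final lcm = 108


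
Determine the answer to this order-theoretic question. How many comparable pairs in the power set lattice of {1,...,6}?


A comparable pair {a,b} has a < b or b < a in the order.
Count unordered pairs where one element is strictly below the other.
Examples: {{},{1}}, {{},{2}}, {{},{3}}, {{},{4}}, ...
Total comparable pairs: 665


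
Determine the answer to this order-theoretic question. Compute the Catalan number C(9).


C(n) = C(2n, n) / (n+1).
C(18, 9) = 48620
C(9) = 48620 / 10 = 4862


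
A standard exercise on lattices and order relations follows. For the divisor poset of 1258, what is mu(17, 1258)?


In a divisor lattice, mu(a,b) = mu(b/a) where mu is the classical Mobius function.
b/a = 1258/17 = 74
Prime factorization of 74: primes [2, 37]
74 is squarefree with 2 prime factor(s), so mu(74) = (-1)^2 = 1


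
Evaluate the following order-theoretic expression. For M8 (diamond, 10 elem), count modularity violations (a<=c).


Modular law: if a <= c then a v (b ^ c) = (a v b) ^ c.
Check all triples (a,b,c) with a <= c among 10 elements.
This lattice is modular (diamonds M_m and their chain-products are modular).
Total violating triples: 0


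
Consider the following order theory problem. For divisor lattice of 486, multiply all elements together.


Divisors of 486: [1, 2, 3, 6, 9, 18, 27, 54, 81, 162, 243, 486]
Product = n^(d(n)/2) = 486^(12/2)
Product = 13177032454057536


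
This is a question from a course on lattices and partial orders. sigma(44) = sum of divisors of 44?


sigma(n) = sum of divisors.
Divisors of 44: [1, 2, 4, 11, 22, 44]
Sum = 84


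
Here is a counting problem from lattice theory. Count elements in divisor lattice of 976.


Divisors of 976: [1, 2, 4, 8, 16, 61, 122, 244, 488, 976]
Count: 10


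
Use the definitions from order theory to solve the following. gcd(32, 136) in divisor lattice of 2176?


Meet=gcd.
gcd(32,136)=8


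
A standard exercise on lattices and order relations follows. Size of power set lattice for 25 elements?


Power set = 2^n.
2^25 = 33554432


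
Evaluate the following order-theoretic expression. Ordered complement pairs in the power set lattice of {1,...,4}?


Complement pair (a,b): a meet b = bottom, a join b = top.
Here: A intersect B = {} and A union B = {1,...,4}.
Pairs found: ({},{1,2,3,4}), ({1},{2,3,4}), ({2},{1,3,4}), ({3},{1,2,4}), ... (12 more)
Total ordered pairs: 16


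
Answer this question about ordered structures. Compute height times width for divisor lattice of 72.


Height = length of longest chain minus 1; width = size of largest antichain.
A maximum chain: 1 | 3 | 9 | 18 | 36 | 72  (height 5).
A maximum antichain: {4, 6, 9}  (width 3).
Product = 5 * 3 = 15


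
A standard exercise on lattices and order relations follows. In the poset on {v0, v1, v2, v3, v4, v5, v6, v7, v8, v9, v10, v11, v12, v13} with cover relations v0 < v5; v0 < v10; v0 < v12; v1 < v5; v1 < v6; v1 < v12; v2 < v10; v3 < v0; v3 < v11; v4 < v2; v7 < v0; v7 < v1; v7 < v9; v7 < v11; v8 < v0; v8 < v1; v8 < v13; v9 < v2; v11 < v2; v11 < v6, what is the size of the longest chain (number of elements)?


A chain is a totally ordered subset; we count the number of elements in a maximum chain.
Compute, for each element x, the size of the longest chain ending at x:
  v3: 1
  v4: 1
  v7: 1
  v8: 1
  v9: 2
  v13: 2
  ...
A maximum chain: v7 < v9 < v2 < v10
Number of elements in the longest chain: 4


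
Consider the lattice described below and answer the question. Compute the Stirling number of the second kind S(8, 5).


S(n,k) = k*S(n-1,k) + S(n-1,k-1).
S(7,5) = 140, S(7,4) = 350
S(8,5) = 5*140 + 350 = 700 + 350
S(8,5) = 1050


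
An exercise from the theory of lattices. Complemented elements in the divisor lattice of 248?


An element a is complemented if some b has a meet b = bottom, a join b = top.
a is complemented iff gcd(a, n/a)=1, i.e. a is a unitary divisor of 248.
Complemented elements: 1, 8, 31, 248
Count: 4


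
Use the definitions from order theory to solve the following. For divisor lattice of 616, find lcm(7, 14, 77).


In a divisor lattice, join = lcm (least common multiple).
Compute lcm iteratively: start with first element, then lcm(current, next).
Elements: [7, 14, 77]
lcm(7,14) = 14
lcm(14,77) = 154
Final lcm = 154


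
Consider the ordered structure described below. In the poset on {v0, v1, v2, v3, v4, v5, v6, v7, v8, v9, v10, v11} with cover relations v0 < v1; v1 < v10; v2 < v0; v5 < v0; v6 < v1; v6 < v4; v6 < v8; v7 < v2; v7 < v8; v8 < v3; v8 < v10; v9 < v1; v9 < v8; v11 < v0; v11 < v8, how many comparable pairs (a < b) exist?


A comparable pair {a,b} has a < b or b < a in the order.
Count unordered pairs where one element is strictly below the other.
Examples: {v0,v1}, {v0,v2}, {v0,v5}, {v0,v7}, ...
Total comparable pairs: 31


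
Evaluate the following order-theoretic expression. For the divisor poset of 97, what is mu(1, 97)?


In a divisor lattice, mu(a,b) = mu(b/a) where mu is the classical Mobius function.
b/a = 97/1 = 97
Prime factorization of 97: primes [97]
97 is squarefree with 1 prime factor(s), so mu(97) = (-1)^1 = -1


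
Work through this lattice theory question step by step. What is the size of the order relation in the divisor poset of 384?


The order relation is {(a,b) : a <= b}, reflexive so it includes (a,a).
Examples: (1,1), (1,12), (1,128), (1,16), (1,192), ...
Total ordered pairs: 108


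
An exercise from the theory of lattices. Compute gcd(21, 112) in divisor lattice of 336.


In a divisor lattice, meet = gcd (greatest common divisor).
By Euclidean algorithm or factoring: gcd(21,112) = 7


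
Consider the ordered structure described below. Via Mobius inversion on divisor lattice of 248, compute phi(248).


phi(n) = n * prod_{p|n} (1 - 1/p).
Prime divisors of 248: [2, 31]
phi(248) = 248 * (1 - 1/2) * (1 - 1/31)
phi(248) = 120


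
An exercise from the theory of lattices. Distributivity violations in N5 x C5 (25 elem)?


Distributive law: a ^ (b v c) = (a ^ b) v (a ^ c).
Check all 25^3 = 15625 ordered triples (a,b,c).
  e.g. a=(b,0), b=(a,0), c=(c,0): lhs=(b,0) != rhs=(a,0)
  e.g. a=(b,0), b=(a,0), c=(c,1): lhs=(b,0) != rhs=(a,0)
Total violating triples: 250


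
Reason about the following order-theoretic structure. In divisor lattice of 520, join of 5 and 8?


In a divisor lattice, join = lcm (least common multiple).
gcd(5,8) = 1
lcm(5,8) = 5*8/gcd = 40/1 = 40


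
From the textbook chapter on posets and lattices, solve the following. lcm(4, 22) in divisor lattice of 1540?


Join=lcm.
gcd(4,22)=2
lcm=44


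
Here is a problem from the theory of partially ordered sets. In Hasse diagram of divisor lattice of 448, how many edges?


A cover relation a -< b holds when a < b with no c strictly between.
Cover relations:
  1 -< 2
  1 -< 7
  2 -< 4
  2 -< 14
  4 -< 8
  4 -< 28
  7 -< 14
  8 -< 16
  ...11 more
Total: 19


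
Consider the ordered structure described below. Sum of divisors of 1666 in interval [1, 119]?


Interval [1,119] in divisors of 1666: [1, 7, 17, 119]
Sum = 144


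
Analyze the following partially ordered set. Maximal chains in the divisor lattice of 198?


A maximal chain goes from the minimum element to a maximal element via cover relations.
Counting all min-to-max paths in the cover graph.
Total maximal chains: 12


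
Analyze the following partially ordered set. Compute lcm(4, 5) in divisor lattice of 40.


In a divisor lattice, join = lcm (least common multiple).
gcd(4,5) = 1
lcm(4,5) = 4*5/gcd = 20/1 = 20


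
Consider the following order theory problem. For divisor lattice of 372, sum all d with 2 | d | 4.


Interval [2,4] in divisors of 372: [2, 4]
Sum = 6


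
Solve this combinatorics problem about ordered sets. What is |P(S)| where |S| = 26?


Power set = 2^n.
2^26 = 67108864


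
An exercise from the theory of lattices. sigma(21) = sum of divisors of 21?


sigma(n) = sum of divisors.
Divisors of 21: [1, 3, 7, 21]
Sum = 32


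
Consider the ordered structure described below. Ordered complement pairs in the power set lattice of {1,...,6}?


Complement pair (a,b): a meet b = bottom, a join b = top.
Here: A intersect B = {} and A union B = {1,...,6}.
Pairs found: ({},{1,2,3,4,5,6}), ({1},{2,3,4,5,6}), ({2},{1,3,4,5,6}), ({3},{1,2,4,5,6}), ... (60 more)
Total ordered pairs: 64


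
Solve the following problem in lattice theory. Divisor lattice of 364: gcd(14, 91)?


Meet=gcd.
gcd(14,91)=7


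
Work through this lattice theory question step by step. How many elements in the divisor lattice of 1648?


Divisors of 1648: [1, 2, 4, 8, 16, 103, 206, 412, 824, 1648]
Count: 10


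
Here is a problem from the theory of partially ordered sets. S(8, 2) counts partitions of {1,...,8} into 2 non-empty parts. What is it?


S(n,k) = k*S(n-1,k) + S(n-1,k-1).
S(7,2) = 63, S(7,1) = 1
S(8,2) = 2*63 + 1 = 126 + 1
S(8,2) = 127


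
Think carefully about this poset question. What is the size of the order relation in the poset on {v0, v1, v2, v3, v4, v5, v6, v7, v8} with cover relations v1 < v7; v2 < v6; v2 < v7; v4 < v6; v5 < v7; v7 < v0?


The order relation is {(a,b) : a <= b}, reflexive so it includes (a,a).
Examples: (v0,v0), (v1,v0), (v1,v1), (v1,v7), (v2,v0), ...
Total ordered pairs: 18


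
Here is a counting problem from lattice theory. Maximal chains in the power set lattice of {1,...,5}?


A maximal chain goes from the minimum element to a maximal element via cover relations.
Counting all min-to-max paths in the cover graph.
Total maximal chains: 120


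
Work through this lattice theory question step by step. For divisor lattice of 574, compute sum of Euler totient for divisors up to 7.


Divisors of 574 up to 7: [1, 2, 7]
phi values: [1, 1, 6]
Sum = 8


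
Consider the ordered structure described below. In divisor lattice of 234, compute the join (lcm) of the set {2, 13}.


In a divisor lattice, join = lcm (least common multiple).
Compute lcm iteratively: start with first element, then lcm(current, next).
Elements: [2, 13]
lcm(2,13) = 26
Final lcm = 26


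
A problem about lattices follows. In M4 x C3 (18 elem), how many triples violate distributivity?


Distributive law: a ^ (b v c) = (a ^ b) v (a ^ c).
Check all 18^3 = 5832 ordered triples (a,b,c).
  e.g. a=(a1,0), b=(a2,0), c=(a3,0): lhs=(a1,0) != rhs=(0,0)
  e.g. a=(a1,0), b=(a2,0), c=(a3,1): lhs=(a1,0) != rhs=(0,0)
Total violating triples: 648


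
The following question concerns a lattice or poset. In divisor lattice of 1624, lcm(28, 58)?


Join=lcm.
gcd(28,58)=2
lcm=812


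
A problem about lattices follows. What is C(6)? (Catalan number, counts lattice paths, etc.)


C(n) = C(2n, n) / (n+1).
C(12, 6) = 924
C(6) = 924 / 7 = 132


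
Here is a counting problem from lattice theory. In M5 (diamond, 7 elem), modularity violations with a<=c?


Modular law: if a <= c then a v (b ^ c) = (a v b) ^ c.
Check all triples (a,b,c) with a <= c among 7 elements.
This lattice is modular (diamonds M_m and their chain-products are modular).
Total violating triples: 0


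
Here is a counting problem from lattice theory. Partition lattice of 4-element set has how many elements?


B(n) = number of set partitions of an n-element set.
B(n) satisfies the recurrence: B(n+1) = sum_k C(n,k)*B(k).
B(4) = 15


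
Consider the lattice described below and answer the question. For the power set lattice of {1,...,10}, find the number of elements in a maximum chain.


A chain is a totally ordered subset; we count the number of elements in a maximum chain.
Compute, for each element x, the size of the longest chain ending at x:
  {}: 1
  {1}: 2
  {2}: 2
  {3}: 2
  {4}: 2
  {5}: 2
  ...
A maximum chain: {} < {1} < {1,2} < {1,2,3} < {1,2,3,4} < {1,2,3,4,5} < {1,2,3,4,5,6} < {1,2,3,4,5,6,7} < {1,2,3,4,5,6,7,8} < {1,2,3,4,5,6,7,8,9} < {1,2,3,4,5,6,7,8,9,10}
Number of elements in the longest chain: 11


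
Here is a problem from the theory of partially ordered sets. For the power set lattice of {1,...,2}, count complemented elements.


An element a is complemented if some b has a meet b = bottom, a join b = top.
every subset A has complement S\A, so all elements are complemented.
Complemented elements: {}, {1}, {2}, {1,2}
Count: 4


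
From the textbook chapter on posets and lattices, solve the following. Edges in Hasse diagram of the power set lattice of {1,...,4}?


A cover relation a -< b holds when a < b with no c strictly between.
Cover relations:
  {} -< {1}
  {} -< {2}
  {} -< {3}
  {} -< {4}
  {1} -< {1,2}
  {1} -< {1,3}
  {1} -< {1,4}
  {2} -< {1,2}
  ...24 more
Total: 32


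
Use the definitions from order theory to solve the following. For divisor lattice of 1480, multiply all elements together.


Divisors of 1480: [1, 2, 4, 5, 8, 10, 20, 37, 40, 74, 148, 185, 296, 370, 740, 1480]
Product = n^(d(n)/2) = 1480^(16/2)
Product = 23019385349216665600000000


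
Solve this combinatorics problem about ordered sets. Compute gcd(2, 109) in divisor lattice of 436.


In a divisor lattice, meet = gcd (greatest common divisor).
By Euclidean algorithm or factoring: gcd(2,109) = 1


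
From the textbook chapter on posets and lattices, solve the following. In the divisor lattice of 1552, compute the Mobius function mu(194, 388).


In a divisor lattice, mu(a,b) = mu(b/a) where mu is the classical Mobius function.
b/a = 388/194 = 2
Prime factorization of 2: primes [2]
2 is squarefree with 1 prime factor(s), so mu(2) = (-1)^1 = -1


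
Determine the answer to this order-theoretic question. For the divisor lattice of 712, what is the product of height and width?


Height = length of longest chain minus 1; width = size of largest antichain.
A maximum chain: 1 | 89 | 178 | 356 | 712  (height 4).
A maximum antichain: {2, 89}  (width 2).
Product = 4 * 2 = 8


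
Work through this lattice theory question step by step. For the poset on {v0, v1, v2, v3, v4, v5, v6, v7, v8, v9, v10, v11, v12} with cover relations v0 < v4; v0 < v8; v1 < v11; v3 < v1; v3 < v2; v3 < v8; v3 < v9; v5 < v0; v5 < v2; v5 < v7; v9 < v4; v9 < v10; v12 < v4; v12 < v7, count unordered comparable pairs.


A comparable pair {a,b} has a < b or b < a in the order.
Count unordered pairs where one element is strictly below the other.
Examples: {v0,v4}, {v0,v5}, {v0,v8}, {v1,v3}, ...
Total comparable pairs: 19


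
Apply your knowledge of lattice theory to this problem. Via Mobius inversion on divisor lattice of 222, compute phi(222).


phi(n) = n * prod_{p|n} (1 - 1/p).
Prime divisors of 222: [2, 3, 37]
phi(222) = 222 * (1 - 1/2) * (1 - 1/3) * (1 - 1/37)
phi(222) = 72


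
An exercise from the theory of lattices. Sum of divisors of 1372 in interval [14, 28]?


Interval [14,28] in divisors of 1372: [14, 28]
Sum = 42


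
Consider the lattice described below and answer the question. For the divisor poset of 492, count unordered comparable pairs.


A comparable pair {a,b} has a < b or b < a in the order.
Count unordered pairs where one element is strictly below the other.
Examples: {1,2}, {1,3}, {1,4}, {1,6}, ...
Total comparable pairs: 42


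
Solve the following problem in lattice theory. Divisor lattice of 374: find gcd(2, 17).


In a divisor lattice, meet = gcd (greatest common divisor).
By Euclidean algorithm or factoring: gcd(2,17) = 1


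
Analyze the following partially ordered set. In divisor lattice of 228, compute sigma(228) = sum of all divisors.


sigma(n) = sum of divisors.
Divisors of 228: [1, 2, 3, 4, 6, 12, 19, 38, 57, 76, 114, 228]
Sum = 560


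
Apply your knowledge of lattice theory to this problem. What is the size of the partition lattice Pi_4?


B(n) = number of set partitions of an n-element set.
B(n) satisfies the recurrence: B(n+1) = sum_k C(n,k)*B(k).
B(4) = 15


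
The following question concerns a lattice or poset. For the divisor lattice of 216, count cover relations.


A cover relation a -< b holds when a < b with no c strictly between.
Cover relations:
  1 -< 2
  1 -< 3
  2 -< 4
  2 -< 6
  3 -< 6
  3 -< 9
  4 -< 8
  4 -< 12
  ...16 more
Total: 24


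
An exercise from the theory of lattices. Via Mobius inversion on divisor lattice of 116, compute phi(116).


phi(n) = n * prod_{p|n} (1 - 1/p).
Prime divisors of 116: [2, 29]
phi(116) = 116 * (1 - 1/2) * (1 - 1/29)
phi(116) = 56


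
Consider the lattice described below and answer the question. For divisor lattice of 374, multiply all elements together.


Divisors of 374: [1, 2, 11, 17, 22, 34, 187, 374]
Product = n^(d(n)/2) = 374^(8/2)
Product = 19565295376


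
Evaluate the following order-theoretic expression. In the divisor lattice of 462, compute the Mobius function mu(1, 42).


In a divisor lattice, mu(a,b) = mu(b/a) where mu is the classical Mobius function.
b/a = 42/1 = 42
Prime factorization of 42: primes [2, 3, 7]
42 is squarefree with 3 prime factor(s), so mu(42) = (-1)^3 = -1


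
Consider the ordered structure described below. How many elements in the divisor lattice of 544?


Divisors of 544: [1, 2, 4, 8, 16, 17, 32, 34, 68, 136, 272, 544]
Count: 12


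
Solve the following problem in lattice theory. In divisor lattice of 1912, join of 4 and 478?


In a divisor lattice, join = lcm (least common multiple).
gcd(4,478) = 2
lcm(4,478) = 4*478/gcd = 1912/2 = 956


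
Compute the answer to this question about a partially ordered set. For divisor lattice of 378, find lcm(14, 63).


In a divisor lattice, join = lcm (least common multiple).
Compute lcm iteratively: start with first element, then lcm(current, next).
Elements: [14, 63]
lcm(14,63) = 126
Final lcm = 126


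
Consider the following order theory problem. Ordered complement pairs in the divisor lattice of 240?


Complement pair (a,b): a meet b = bottom, a join b = top.
Here: gcd(a,b)=1 and lcm(a,b)=240, i.e. a*b=240 with a,b coprime.
Pairs found: (1,240), (3,80), (5,48), (15,16), ... (4 more)
Total ordered pairs: 8


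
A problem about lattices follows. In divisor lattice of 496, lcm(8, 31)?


Join=lcm.
gcd(8,31)=1
lcm=248


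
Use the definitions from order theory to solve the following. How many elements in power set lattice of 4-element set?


Power set = 2^n.
2^4 = 16


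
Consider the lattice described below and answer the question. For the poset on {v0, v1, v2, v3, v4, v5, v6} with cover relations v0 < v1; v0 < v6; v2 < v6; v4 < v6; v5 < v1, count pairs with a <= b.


The order relation is {(a,b) : a <= b}, reflexive so it includes (a,a).
Examples: (v0,v0), (v0,v1), (v0,v6), (v1,v1), (v2,v2), ...
Total ordered pairs: 12


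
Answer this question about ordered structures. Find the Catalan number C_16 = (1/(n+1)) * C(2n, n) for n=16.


C(n) = C(2n, n) / (n+1).
C(32, 16) = 601080390
C(16) = 601080390 / 17 = 35357670


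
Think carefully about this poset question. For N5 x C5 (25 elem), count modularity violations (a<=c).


Modular law: if a <= c then a v (b ^ c) = (a v b) ^ c.
Check all triples (a,b,c) with a <= c among 25 elements.
  e.g. a=(a,0), b=(c,0), c=(b,0): lhs=(a,0) != rhs=(b,0)
  e.g. a=(a,0), b=(c,1), c=(b,0): lhs=(a,0) != rhs=(b,0)
Total violating triples: 75


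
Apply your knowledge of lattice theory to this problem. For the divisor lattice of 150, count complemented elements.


An element a is complemented if some b has a meet b = bottom, a join b = top.
a is complemented iff gcd(a, n/a)=1, i.e. a is a unitary divisor of 150.
Complemented elements: 1, 2, 3, 6, 25, 50, ... (2 more)
Count: 8


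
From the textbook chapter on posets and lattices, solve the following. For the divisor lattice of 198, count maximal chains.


A maximal chain goes from the minimum element to a maximal element via cover relations.
Counting all min-to-max paths in the cover graph.
Total maximal chains: 12


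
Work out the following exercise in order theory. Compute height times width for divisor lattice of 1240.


Height = length of longest chain minus 1; width = size of largest antichain.
A maximum chain: 1 | 31 | 155 | 310 | 620 | 1240  (height 5).
A maximum antichain: {4, 10, 62, 155}  (width 4).
Product = 5 * 4 = 20


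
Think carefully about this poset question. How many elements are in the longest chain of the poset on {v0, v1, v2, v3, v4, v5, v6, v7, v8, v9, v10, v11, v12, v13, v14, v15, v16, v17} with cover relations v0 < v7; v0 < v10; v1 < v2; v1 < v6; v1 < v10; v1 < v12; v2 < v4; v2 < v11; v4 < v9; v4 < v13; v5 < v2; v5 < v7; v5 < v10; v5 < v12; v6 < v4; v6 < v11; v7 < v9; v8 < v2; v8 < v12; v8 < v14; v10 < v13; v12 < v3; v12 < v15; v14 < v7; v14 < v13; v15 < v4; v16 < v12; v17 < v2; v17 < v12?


A chain is a totally ordered subset; we count the number of elements in a maximum chain.
Compute, for each element x, the size of the longest chain ending at x:
  v0: 1
  v1: 1
  v5: 1
  v8: 1
  v16: 1
  v17: 1
  ...
A maximum chain: v1 < v12 < v15 < v4 < v9
Number of elements in the longest chain: 5


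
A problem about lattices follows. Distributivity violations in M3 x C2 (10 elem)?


Distributive law: a ^ (b v c) = (a ^ b) v (a ^ c).
Check all 10^3 = 1000 ordered triples (a,b,c).
  e.g. a=(a1,0), b=(a2,0), c=(a3,0): lhs=(a1,0) != rhs=(0,0)
  e.g. a=(a1,0), b=(a2,0), c=(a3,1): lhs=(a1,0) != rhs=(0,0)
Total violating triples: 48


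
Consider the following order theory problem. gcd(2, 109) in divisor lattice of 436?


Meet=gcd.
gcd(2,109)=1


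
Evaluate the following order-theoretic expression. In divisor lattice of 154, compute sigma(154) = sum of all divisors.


sigma(n) = sum of divisors.
Divisors of 154: [1, 2, 7, 11, 14, 22, 77, 154]
Sum = 288


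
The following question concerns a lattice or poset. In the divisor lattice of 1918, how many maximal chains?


A maximal chain goes from the minimum element to a maximal element via cover relations.
Counting all min-to-max paths in the cover graph.
Total maximal chains: 6


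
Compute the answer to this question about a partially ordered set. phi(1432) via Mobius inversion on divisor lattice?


phi(n) = n * prod_{p|n} (1 - 1/p).
Prime divisors of 1432: [2, 179]
phi(1432) = 1432 * (1 - 1/2) * (1 - 1/179)
phi(1432) = 712


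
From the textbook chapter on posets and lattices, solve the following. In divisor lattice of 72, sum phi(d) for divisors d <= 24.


Divisors of 72 up to 24: [1, 2, 3, 4, 6, 8, 9, 12, 18, 24]
phi values: [1, 1, 2, 2, 2, 4, 6, 4, 6, 8]
Sum = 36


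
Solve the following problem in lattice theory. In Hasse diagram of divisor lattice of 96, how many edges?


A cover relation a -< b holds when a < b with no c strictly between.
Cover relations:
  1 -< 2
  1 -< 3
  2 -< 4
  2 -< 6
  3 -< 6
  4 -< 8
  4 -< 12
  6 -< 12
  ...8 more
Total: 16


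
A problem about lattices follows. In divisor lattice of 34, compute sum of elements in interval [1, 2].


Interval [1,2] in divisors of 34: [1, 2]
Sum = 3


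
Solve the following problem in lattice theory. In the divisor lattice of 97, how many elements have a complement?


An element a is complemented if some b has a meet b = bottom, a join b = top.
a is complemented iff gcd(a, n/a)=1, i.e. a is a unitary divisor of 97.
Complemented elements: 1, 97
Count: 2


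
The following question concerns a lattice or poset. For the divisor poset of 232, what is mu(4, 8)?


In a divisor lattice, mu(a,b) = mu(b/a) where mu is the classical Mobius function.
b/a = 8/4 = 2
Prime factorization of 2: primes [2]
2 is squarefree with 1 prime factor(s), so mu(2) = (-1)^1 = -1


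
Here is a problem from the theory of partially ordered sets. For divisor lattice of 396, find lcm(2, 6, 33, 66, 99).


In a divisor lattice, join = lcm (least common multiple).
Compute lcm iteratively: start with first element, then lcm(current, next).
Elements: [2, 6, 33, 66, 99]
lcm(2,6) = 6
lcm(6,33) = 66
lcm(66,66) = 66
lcm(66,99) = 198
Final lcm = 198


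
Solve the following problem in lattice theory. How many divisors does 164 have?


Divisors of 164: [1, 2, 4, 41, 82, 164]
Count: 6


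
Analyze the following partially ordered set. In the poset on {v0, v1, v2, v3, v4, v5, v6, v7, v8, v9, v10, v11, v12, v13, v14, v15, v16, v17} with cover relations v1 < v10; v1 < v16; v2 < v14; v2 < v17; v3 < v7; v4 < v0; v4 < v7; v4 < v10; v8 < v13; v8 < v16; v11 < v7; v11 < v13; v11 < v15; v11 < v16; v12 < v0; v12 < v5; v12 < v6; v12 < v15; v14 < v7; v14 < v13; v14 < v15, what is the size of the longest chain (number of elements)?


A chain is a totally ordered subset; we count the number of elements in a maximum chain.
Compute, for each element x, the size of the longest chain ending at x:
  v1: 1
  v2: 1
  v3: 1
  v4: 1
  v8: 1
  v9: 1
  ...
A maximum chain: v2 < v14 < v7
Number of elements in the longest chain: 3


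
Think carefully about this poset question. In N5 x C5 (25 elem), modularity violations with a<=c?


Modular law: if a <= c then a v (b ^ c) = (a v b) ^ c.
Check all triples (a,b,c) with a <= c among 25 elements.
  e.g. a=(a,0), b=(c,0), c=(b,0): lhs=(a,0) != rhs=(b,0)
  e.g. a=(a,0), b=(c,1), c=(b,0): lhs=(a,0) != rhs=(b,0)
Total violating triples: 75


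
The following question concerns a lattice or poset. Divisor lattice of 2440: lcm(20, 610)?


Join=lcm.
gcd(20,610)=10
lcm=1220


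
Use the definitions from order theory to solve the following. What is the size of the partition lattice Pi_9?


B(n) = number of set partitions of an n-element set.
B(n) satisfies the recurrence: B(n+1) = sum_k C(n,k)*B(k).
B(9) = 21147


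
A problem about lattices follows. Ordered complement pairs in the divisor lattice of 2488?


Complement pair (a,b): a meet b = bottom, a join b = top.
Here: gcd(a,b)=1 and lcm(a,b)=2488, i.e. a*b=2488 with a,b coprime.
Pairs found: (1,2488), (8,311), (311,8), (2488,1)
Total ordered pairs: 4


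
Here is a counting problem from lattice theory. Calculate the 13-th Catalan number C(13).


C(n) = C(2n, n) / (n+1).
C(26, 13) = 10400600
C(13) = 10400600 / 14 = 742900


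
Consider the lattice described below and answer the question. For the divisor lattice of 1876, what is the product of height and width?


Height = length of longest chain minus 1; width = size of largest antichain.
A maximum chain: 1 | 67 | 469 | 938 | 1876  (height 4).
A maximum antichain: {4, 14, 134, 469}  (width 4).
Product = 4 * 4 = 16


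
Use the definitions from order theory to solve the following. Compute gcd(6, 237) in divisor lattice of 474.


In a divisor lattice, meet = gcd (greatest common divisor).
By Euclidean algorithm or factoring: gcd(6,237) = 3


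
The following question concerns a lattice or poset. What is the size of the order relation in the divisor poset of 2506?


The order relation is {(a,b) : a <= b}, reflexive so it includes (a,a).
Examples: (1,1), (1,1253), (1,14), (1,179), (1,2), ...
Total ordered pairs: 27


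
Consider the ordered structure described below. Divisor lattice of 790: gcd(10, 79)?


Meet=gcd.
gcd(10,79)=1


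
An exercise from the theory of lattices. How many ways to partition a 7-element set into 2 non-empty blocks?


S(n,k) = k*S(n-1,k) + S(n-1,k-1).
S(6,2) = 31, S(6,1) = 1
S(7,2) = 2*31 + 1 = 62 + 1
S(7,2) = 63


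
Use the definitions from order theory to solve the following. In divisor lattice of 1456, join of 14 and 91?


In a divisor lattice, join = lcm (least common multiple).
gcd(14,91) = 7
lcm(14,91) = 14*91/gcd = 1274/7 = 182


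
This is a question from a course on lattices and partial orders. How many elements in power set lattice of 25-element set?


Power set = 2^n.
2^25 = 33554432


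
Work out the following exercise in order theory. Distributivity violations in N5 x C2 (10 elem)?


Distributive law: a ^ (b v c) = (a ^ b) v (a ^ c).
Check all 10^3 = 1000 ordered triples (a,b,c).
  e.g. a=(b,0), b=(a,0), c=(c,0): lhs=(b,0) != rhs=(a,0)
  e.g. a=(b,0), b=(a,0), c=(c,1): lhs=(b,0) != rhs=(a,0)
Total violating triples: 16


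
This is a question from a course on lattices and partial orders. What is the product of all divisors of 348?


Divisors of 348: [1, 2, 3, 4, 6, 12, 29, 58, 87, 116, 174, 348]
Product = n^(d(n)/2) = 348^(12/2)
Product = 1776132919332864


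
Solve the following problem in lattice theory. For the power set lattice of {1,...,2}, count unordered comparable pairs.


A comparable pair {a,b} has a < b or b < a in the order.
Count unordered pairs where one element is strictly below the other.
Examples: {{},{1}}, {{},{2}}, {{},{1,2}}, {{1},{1,2}}, ...
Total comparable pairs: 5


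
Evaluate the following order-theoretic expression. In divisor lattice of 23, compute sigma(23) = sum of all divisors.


sigma(n) = sum of divisors.
Divisors of 23: [1, 23]
Sum = 24


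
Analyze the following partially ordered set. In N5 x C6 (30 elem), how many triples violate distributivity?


Distributive law: a ^ (b v c) = (a ^ b) v (a ^ c).
Check all 30^3 = 27000 ordered triples (a,b,c).
  e.g. a=(b,0), b=(a,0), c=(c,0): lhs=(b,0) != rhs=(a,0)
  e.g. a=(b,0), b=(a,0), c=(c,1): lhs=(b,0) != rhs=(a,0)
Total violating triples: 432


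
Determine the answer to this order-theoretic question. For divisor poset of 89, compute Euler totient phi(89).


phi(n) = n * prod_{p|n} (1 - 1/p).
Prime divisors of 89: [89]
phi(89) = 89 * (1 - 1/89)
phi(89) = 88


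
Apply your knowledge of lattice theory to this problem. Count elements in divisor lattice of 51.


Divisors of 51: [1, 3, 17, 51]
Count: 4


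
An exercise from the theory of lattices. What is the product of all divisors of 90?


Divisors of 90: [1, 2, 3, 5, 6, 9, 10, 15, 18, 30, 45, 90]
Product = n^(d(n)/2) = 90^(12/2)
Product = 531441000000


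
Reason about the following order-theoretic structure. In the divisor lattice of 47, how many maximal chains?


A maximal chain goes from the minimum element to a maximal element via cover relations.
Counting all min-to-max paths in the cover graph.
Total maximal chains: 1


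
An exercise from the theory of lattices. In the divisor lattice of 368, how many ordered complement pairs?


Complement pair (a,b): a meet b = bottom, a join b = top.
Here: gcd(a,b)=1 and lcm(a,b)=368, i.e. a*b=368 with a,b coprime.
Pairs found: (1,368), (16,23), (23,16), (368,1)
Total ordered pairs: 4


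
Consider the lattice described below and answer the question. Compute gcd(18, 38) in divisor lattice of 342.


In a divisor lattice, meet = gcd (greatest common divisor).
By Euclidean algorithm or factoring: gcd(18,38) = 2


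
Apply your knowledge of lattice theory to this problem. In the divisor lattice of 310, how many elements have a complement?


An element a is complemented if some b has a meet b = bottom, a join b = top.
a is complemented iff gcd(a, n/a)=1, i.e. a is a unitary divisor of 310.
Complemented elements: 1, 2, 5, 10, 31, 62, ... (2 more)
Count: 8


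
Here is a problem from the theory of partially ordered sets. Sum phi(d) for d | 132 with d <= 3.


Divisors of 132 up to 3: [1, 2, 3]
phi values: [1, 1, 2]
Sum = 4


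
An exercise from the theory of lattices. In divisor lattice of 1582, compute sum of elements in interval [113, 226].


Interval [113,226] in divisors of 1582: [113, 226]
Sum = 339


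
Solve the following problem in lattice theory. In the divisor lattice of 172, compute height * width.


Height = length of longest chain minus 1; width = size of largest antichain.
A maximum chain: 1 | 43 | 86 | 172  (height 3).
A maximum antichain: {2, 43}  (width 2).
Product = 3 * 2 = 6


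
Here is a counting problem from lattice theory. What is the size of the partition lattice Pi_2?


B(n) = number of set partitions of an n-element set.
B(n) satisfies the recurrence: B(n+1) = sum_k C(n,k)*B(k).
B(2) = 2


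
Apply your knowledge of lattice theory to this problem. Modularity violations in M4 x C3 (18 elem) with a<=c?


Modular law: if a <= c then a v (b ^ c) = (a v b) ^ c.
Check all triples (a,b,c) with a <= c among 18 elements.
This lattice is modular (diamonds M_m and their chain-products are modular).
Total violating triples: 0


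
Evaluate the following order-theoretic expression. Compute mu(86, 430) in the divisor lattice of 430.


In a divisor lattice, mu(a,b) = mu(b/a) where mu is the classical Mobius function.
b/a = 430/86 = 5
Prime factorization of 5: primes [5]
5 is squarefree with 1 prime factor(s), so mu(5) = (-1)^1 = -1


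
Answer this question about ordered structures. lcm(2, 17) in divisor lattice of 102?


Join=lcm.
gcd(2,17)=1
lcm=34


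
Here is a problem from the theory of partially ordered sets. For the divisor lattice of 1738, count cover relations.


A cover relation a -< b holds when a < b with no c strictly between.
Cover relations:
  1 -< 2
  1 -< 11
  1 -< 79
  2 -< 22
  2 -< 158
  11 -< 22
  11 -< 869
  22 -< 1738
  ...4 more
Total: 12


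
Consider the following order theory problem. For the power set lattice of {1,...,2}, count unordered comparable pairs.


A comparable pair {a,b} has a < b or b < a in the order.
Count unordered pairs where one element is strictly below the other.
Examples: {{},{1}}, {{},{2}}, {{},{1,2}}, {{1},{1,2}}, ...
Total comparable pairs: 5


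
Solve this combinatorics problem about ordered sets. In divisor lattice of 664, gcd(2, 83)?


Meet=gcd.
gcd(2,83)=1


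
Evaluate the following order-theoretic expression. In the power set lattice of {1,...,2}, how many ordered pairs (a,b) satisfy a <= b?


The order relation is {(a,b) : a <= b}, reflexive so it includes (a,a).
Examples: ({},{}), ({},{1,2}), ({},{1}), ({},{2}), ({1,2},{1,2}), ...
Total ordered pairs: 9


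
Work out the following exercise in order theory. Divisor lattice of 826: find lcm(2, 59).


In a divisor lattice, join = lcm (least common multiple).
gcd(2,59) = 1
lcm(2,59) = 2*59/gcd = 118/1 = 118
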